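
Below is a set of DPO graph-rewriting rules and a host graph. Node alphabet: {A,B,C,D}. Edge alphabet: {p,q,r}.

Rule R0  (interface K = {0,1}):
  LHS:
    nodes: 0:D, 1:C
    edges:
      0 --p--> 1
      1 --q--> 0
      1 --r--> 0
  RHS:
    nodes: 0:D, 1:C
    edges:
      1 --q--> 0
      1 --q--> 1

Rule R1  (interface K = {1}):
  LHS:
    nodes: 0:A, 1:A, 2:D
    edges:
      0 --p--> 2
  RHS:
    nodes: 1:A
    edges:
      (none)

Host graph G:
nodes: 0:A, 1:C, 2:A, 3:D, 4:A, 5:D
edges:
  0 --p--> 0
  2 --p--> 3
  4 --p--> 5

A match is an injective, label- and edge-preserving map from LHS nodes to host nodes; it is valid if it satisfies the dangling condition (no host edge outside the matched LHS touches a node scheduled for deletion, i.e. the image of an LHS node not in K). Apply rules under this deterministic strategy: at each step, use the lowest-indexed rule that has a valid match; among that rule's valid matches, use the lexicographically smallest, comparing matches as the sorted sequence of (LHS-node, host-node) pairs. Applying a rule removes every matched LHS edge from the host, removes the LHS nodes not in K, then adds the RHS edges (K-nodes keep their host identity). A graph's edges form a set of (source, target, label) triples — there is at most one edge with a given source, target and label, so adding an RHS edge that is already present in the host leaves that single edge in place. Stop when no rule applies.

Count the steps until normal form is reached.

initial: |V|=6 |E|=3  E = 0-p->0 2-p->3 4-p->5
step 1: apply R1 at {0↦2, 1↦0, 2↦3}  → |V|=4 |E|=2  E = 0-p->0 4-p->5
step 2: apply R1 at {0↦4, 1↦0, 2↦5}  → |V|=2 |E|=1  E = 0-p->0
final graph: no rule applies after step 2

Answer: 2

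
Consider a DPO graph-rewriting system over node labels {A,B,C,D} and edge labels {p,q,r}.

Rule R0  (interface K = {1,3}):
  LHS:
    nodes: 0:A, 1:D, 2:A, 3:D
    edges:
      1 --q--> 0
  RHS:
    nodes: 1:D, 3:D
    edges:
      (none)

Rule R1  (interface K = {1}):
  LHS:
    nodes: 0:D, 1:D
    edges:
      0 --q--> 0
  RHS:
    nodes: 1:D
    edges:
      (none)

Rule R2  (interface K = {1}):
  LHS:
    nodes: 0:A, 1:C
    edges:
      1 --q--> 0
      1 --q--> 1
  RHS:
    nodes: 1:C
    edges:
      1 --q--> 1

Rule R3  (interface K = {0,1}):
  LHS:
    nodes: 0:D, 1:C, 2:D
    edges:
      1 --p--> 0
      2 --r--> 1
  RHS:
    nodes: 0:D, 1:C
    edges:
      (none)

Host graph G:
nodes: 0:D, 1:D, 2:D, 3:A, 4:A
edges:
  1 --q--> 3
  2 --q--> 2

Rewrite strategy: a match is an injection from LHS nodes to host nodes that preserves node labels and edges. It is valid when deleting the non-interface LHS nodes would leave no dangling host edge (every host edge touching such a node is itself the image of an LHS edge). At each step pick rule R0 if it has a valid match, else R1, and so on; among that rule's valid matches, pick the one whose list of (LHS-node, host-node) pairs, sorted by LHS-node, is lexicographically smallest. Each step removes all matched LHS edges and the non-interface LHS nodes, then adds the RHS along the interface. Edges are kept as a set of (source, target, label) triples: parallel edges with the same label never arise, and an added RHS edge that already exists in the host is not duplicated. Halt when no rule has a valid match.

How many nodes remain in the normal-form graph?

start.  V:5 E:2  edges: 1-q->3 2-q->2
1. fire R0 via {0↦3, 1↦1, 2↦4, 3↦0}  →  V:3 E:1  edges: 2-q->2
2. fire R1 via {0↦2, 1↦0}  →  V:2 E:0  edges: ∅
halt: no rule applies after step 2
NF nodes: {0:D, 1:D}

Answer: 2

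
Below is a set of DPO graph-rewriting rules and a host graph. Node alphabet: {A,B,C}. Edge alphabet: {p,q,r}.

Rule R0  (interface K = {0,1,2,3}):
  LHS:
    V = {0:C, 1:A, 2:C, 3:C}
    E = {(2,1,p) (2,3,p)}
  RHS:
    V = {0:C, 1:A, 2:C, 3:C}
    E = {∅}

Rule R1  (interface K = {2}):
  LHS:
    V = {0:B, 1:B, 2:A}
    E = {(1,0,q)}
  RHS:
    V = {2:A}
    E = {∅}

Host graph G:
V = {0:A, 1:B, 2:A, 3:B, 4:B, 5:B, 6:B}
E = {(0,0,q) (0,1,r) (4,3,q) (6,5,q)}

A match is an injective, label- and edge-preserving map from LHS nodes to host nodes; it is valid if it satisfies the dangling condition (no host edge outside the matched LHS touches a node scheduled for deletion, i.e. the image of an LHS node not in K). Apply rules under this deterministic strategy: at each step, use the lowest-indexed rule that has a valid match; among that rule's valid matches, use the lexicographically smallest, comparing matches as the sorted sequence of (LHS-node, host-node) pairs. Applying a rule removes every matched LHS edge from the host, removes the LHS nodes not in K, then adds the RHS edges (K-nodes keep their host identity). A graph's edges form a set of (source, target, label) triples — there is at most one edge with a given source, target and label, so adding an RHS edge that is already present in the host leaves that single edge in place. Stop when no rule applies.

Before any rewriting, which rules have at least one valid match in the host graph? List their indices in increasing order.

Answer: [R1]

Derivation:
R0: no valid match — LHS pattern not found
R1: 4 valid matches — {0↦3, 1↦4, 2↦0}, {0↦3, 1↦4, 2↦2}, {0↦5, 1↦6, 2↦0} (+1 more)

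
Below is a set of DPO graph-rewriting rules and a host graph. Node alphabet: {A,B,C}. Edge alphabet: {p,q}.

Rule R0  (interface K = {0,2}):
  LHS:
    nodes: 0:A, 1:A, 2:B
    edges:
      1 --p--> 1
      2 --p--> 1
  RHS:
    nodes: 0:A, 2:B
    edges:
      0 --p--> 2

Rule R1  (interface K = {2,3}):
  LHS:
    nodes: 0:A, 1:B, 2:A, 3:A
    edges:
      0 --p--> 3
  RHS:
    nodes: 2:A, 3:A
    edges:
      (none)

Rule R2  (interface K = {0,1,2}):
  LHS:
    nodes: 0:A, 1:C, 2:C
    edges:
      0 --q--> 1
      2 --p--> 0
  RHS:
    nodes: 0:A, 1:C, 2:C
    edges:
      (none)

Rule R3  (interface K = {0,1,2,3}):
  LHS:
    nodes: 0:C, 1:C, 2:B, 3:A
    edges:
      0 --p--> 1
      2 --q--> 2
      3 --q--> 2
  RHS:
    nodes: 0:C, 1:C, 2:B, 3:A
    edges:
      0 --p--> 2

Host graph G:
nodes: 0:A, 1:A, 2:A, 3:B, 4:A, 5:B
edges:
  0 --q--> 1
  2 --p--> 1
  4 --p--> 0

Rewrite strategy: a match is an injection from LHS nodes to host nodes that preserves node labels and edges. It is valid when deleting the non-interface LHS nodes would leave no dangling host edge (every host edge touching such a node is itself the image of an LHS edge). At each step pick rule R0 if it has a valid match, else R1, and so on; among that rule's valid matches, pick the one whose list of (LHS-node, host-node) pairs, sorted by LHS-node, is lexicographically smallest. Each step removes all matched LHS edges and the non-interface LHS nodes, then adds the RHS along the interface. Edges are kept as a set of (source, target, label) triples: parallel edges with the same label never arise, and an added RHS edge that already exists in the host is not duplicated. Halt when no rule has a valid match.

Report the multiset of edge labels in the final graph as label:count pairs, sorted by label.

Answer: q:1

Steps:
start.  V:6 E:3  edges: 0-q->1 2-p->1 4-p->0
1. fire R1 via {0↦2, 1↦3, 2↦0, 3↦1}  →  V:4 E:2  edges: 0-q->1 4-p->0
2. fire R1 via {0↦4, 1↦5, 2↦1, 3↦0}  →  V:2 E:1  edges: 0-q->1
normal form: no rule applies after step 2
NF edges: [(0, 1, 'q')]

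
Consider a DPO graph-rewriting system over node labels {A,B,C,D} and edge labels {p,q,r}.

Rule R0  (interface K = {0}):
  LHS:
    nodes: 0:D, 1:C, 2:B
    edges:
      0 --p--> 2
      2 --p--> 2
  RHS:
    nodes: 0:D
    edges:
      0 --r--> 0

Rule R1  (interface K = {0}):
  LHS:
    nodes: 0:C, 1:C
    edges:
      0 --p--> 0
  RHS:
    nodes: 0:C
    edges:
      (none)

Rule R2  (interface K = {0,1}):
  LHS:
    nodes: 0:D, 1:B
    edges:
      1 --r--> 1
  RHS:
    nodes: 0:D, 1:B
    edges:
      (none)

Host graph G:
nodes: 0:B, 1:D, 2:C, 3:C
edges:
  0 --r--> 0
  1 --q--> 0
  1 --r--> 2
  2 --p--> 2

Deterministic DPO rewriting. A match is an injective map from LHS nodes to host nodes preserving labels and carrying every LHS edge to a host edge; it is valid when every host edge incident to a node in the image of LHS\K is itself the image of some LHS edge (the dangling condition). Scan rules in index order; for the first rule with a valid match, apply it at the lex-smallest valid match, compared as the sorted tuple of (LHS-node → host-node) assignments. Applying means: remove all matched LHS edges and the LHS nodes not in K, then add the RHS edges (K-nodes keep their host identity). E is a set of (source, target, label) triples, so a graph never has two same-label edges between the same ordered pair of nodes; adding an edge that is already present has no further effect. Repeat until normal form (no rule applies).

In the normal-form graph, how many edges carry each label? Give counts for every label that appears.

initial: |V|=4 |E|=4  E = 0-r->0 1-q->0 1-r->2 2-p->2
step 1: apply R1 at {0↦2, 1↦3}  → |V|=3 |E|=3  E = 0-r->0 1-q->0 1-r->2
step 2: apply R2 at {0↦1, 1↦0}  → |V|=3 |E|=2  E = 1-q->0 1-r->2
final graph: no rule applies after step 2
NF edges: [(1, 0, 'q'), (1, 2, 'r')]

Answer: q:1 r:1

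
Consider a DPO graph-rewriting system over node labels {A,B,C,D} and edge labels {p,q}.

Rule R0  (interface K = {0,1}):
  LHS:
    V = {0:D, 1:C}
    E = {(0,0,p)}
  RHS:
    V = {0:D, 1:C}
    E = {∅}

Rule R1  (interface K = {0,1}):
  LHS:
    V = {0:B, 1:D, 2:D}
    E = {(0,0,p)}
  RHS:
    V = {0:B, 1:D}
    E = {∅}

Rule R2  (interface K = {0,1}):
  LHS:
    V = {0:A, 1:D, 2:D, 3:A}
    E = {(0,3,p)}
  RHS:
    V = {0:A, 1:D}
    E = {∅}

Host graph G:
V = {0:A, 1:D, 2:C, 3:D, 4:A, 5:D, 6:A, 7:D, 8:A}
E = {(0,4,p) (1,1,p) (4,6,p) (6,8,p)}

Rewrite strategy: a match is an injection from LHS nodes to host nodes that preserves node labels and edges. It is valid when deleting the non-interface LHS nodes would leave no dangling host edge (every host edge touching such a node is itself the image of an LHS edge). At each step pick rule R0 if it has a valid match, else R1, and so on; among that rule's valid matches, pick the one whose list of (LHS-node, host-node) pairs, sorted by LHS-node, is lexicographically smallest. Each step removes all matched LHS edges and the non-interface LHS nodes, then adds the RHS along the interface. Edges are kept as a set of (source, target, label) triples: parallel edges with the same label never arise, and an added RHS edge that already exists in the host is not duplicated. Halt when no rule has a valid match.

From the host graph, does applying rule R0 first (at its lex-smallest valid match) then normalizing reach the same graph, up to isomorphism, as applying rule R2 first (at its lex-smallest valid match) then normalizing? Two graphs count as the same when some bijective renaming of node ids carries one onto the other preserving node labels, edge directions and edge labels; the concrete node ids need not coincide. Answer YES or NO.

branch R0-first: apply at {0↦1, 1↦2} → |E|=3, then 3 more step(s) → NF |V|=3 |E|=0 V={0:A, 1:D, 2:C} E=∅
branch R2-first: apply at {0↦6, 1↦1, 2↦3, 3↦8} → |E|=3, then 3 more step(s) → NF |V|=3 |E|=0 V={0:A, 1:D, 2:C} E=∅
graphs isomorphic (equal up to label-preserving node renaming)

Answer: YES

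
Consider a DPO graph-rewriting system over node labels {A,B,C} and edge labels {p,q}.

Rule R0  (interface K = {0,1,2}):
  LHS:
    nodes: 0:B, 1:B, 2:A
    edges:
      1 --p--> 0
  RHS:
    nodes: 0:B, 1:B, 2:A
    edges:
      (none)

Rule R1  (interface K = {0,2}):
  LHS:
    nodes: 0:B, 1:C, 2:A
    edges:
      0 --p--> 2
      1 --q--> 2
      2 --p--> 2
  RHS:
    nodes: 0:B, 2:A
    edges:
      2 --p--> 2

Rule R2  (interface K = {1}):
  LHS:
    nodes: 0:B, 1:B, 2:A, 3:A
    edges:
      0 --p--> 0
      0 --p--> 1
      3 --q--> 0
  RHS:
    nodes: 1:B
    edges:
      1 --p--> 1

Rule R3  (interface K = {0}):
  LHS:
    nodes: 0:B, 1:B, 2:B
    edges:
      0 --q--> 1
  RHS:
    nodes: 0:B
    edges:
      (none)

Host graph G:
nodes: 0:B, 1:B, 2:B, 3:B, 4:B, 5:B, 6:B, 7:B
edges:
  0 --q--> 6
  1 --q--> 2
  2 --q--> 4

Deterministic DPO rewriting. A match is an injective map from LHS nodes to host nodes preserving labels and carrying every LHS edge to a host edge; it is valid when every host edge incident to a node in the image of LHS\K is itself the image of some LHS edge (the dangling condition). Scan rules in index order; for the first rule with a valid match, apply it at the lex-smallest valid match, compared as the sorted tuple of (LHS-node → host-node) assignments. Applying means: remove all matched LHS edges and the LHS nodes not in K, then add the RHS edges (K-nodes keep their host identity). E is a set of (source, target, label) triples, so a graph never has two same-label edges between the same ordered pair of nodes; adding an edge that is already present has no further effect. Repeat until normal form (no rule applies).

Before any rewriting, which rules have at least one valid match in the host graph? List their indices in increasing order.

R0: no valid match — LHS pattern not found
R1: no valid match — LHS pattern not found
R2: no valid match — LHS pattern not found
R3: 6 valid matches — {0↦0, 1↦6, 2↦3}, {0↦0, 1↦6, 2↦5}, {0↦0, 1↦6, 2↦7} (+3 more)

Answer: [R3]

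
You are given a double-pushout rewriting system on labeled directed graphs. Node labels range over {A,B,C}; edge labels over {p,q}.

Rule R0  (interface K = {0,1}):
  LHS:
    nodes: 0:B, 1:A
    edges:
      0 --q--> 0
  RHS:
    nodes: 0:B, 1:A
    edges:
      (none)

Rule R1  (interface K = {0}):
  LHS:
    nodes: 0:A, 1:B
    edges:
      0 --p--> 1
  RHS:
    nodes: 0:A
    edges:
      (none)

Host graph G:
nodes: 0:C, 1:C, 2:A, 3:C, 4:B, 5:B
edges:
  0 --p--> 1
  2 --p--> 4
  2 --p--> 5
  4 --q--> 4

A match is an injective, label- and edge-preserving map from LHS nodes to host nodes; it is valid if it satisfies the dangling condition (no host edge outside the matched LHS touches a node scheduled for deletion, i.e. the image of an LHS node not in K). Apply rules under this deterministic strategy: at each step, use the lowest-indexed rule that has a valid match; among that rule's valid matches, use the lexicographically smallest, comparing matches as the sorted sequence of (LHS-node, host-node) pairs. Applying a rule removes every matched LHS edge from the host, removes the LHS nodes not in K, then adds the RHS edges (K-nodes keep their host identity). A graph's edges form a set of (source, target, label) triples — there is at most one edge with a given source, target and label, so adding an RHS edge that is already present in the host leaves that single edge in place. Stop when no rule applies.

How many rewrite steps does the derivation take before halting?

[0] host  ⇒  6 nodes, 4 edges  {0-p->1 2-p->4 2-p->5 4-q->4}
[1] R0 @ {0↦4, 1↦2}  ⇒  6 nodes, 3 edges  {0-p->1 2-p->4 2-p->5}
[2] R1 @ {0↦2, 1↦4}  ⇒  5 nodes, 2 edges  {0-p->1 2-p->5}
[3] R1 @ {0↦2, 1↦5}  ⇒  4 nodes, 1 edges  {0-p->1}
normal form: no rule applies after step 3

Answer: 3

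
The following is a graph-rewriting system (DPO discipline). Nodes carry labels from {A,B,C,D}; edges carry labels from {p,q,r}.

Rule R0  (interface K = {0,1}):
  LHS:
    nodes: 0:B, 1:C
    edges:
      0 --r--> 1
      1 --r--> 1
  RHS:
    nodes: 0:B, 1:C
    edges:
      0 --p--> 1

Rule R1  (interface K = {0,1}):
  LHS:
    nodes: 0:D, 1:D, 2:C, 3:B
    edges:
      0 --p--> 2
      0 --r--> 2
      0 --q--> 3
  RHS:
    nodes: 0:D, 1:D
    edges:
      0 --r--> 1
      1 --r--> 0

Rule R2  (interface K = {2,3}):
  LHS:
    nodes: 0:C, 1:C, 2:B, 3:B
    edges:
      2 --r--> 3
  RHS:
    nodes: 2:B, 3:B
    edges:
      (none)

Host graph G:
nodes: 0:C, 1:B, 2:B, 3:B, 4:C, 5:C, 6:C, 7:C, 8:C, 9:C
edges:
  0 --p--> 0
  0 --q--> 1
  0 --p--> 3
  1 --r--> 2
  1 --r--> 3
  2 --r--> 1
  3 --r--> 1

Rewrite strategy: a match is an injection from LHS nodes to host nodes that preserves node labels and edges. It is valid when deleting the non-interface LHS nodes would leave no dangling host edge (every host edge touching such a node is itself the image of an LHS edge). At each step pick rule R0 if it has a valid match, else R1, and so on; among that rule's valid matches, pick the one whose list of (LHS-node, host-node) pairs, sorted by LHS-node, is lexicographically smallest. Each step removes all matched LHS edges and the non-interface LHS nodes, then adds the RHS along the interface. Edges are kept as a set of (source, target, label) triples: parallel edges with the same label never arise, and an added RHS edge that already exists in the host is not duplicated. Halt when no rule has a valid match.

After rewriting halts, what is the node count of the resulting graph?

[0] host  ⇒  10 nodes, 7 edges  {0-p->0 0-q->1 0-p->3 1-r->2 1-r->3 2-r->1 3-r->1}
[1] R2 @ {0↦4, 1↦5, 2↦1, 3↦2}  ⇒  8 nodes, 6 edges  {0-p->0 0-q->1 0-p->3 1-r->3 2-r->1 3-r->1}
[2] R2 @ {0↦6, 1↦7, 2↦1, 3↦3}  ⇒  6 nodes, 5 edges  {0-p->0 0-q->1 0-p->3 2-r->1 3-r->1}
[3] R2 @ {0↦8, 1↦9, 2↦2, 3↦1}  ⇒  4 nodes, 4 edges  {0-p->0 0-q->1 0-p->3 3-r->1}
normal form: no rule applies after step 3
NF nodes: {0:C, 1:B, 2:B, 3:B}

Answer: 4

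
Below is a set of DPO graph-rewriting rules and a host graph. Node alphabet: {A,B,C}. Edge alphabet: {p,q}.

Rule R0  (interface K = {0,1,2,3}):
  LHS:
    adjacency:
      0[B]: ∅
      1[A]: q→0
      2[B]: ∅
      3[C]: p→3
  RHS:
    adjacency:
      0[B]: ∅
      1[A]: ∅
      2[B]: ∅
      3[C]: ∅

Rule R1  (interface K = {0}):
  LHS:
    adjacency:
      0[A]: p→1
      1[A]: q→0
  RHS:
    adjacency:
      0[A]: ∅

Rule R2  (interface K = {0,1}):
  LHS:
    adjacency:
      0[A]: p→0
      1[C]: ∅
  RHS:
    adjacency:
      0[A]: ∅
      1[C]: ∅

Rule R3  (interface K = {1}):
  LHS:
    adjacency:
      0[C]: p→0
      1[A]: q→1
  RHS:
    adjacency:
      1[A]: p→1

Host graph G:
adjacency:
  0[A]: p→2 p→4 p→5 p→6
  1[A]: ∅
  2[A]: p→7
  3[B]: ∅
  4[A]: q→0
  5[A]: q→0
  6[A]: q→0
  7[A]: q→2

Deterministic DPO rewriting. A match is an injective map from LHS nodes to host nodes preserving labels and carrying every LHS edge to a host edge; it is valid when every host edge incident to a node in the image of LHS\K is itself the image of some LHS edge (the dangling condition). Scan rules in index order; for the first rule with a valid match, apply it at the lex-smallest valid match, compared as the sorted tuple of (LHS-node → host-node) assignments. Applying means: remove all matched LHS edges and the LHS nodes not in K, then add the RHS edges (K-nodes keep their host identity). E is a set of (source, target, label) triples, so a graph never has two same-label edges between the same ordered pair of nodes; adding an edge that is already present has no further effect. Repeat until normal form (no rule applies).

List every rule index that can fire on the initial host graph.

R0: no valid match — LHS pattern not found
R1: 4 valid matches — {0↦0, 1↦4}, {0↦0, 1↦5}, {0↦0, 1↦6} (+1 more)
R2: no valid match — LHS pattern not found
R3: no valid match — LHS pattern not found

Answer: [R1]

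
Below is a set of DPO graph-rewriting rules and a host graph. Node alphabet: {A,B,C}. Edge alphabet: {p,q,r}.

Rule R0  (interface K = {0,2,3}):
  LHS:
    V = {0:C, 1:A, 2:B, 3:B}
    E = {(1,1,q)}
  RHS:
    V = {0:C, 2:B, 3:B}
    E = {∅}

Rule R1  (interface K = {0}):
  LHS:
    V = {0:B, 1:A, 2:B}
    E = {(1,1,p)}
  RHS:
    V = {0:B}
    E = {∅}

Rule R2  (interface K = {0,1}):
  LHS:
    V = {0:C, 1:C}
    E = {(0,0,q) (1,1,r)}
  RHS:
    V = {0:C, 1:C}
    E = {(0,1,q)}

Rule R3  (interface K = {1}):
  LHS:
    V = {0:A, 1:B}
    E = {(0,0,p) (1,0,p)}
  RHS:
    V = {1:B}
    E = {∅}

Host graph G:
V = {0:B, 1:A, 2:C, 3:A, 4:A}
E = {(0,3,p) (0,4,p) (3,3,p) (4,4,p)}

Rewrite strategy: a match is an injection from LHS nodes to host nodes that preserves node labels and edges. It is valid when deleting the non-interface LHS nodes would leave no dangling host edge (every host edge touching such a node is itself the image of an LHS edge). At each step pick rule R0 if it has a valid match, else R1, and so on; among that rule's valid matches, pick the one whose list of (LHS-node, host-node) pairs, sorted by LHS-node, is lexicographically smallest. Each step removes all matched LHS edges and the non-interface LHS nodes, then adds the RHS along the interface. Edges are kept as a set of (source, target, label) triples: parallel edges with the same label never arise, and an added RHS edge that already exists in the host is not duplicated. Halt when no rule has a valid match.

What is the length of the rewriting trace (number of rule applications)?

[0] host  ⇒  5 nodes, 4 edges  {0-p->3 0-p->4 3-p->3 4-p->4}
[1] R3 @ {0↦3, 1↦0}  ⇒  4 nodes, 2 edges  {0-p->4 4-p->4}
[2] R3 @ {0↦4, 1↦0}  ⇒  3 nodes, 0 edges  {∅}
normal form: no rule applies after step 2

Answer: 2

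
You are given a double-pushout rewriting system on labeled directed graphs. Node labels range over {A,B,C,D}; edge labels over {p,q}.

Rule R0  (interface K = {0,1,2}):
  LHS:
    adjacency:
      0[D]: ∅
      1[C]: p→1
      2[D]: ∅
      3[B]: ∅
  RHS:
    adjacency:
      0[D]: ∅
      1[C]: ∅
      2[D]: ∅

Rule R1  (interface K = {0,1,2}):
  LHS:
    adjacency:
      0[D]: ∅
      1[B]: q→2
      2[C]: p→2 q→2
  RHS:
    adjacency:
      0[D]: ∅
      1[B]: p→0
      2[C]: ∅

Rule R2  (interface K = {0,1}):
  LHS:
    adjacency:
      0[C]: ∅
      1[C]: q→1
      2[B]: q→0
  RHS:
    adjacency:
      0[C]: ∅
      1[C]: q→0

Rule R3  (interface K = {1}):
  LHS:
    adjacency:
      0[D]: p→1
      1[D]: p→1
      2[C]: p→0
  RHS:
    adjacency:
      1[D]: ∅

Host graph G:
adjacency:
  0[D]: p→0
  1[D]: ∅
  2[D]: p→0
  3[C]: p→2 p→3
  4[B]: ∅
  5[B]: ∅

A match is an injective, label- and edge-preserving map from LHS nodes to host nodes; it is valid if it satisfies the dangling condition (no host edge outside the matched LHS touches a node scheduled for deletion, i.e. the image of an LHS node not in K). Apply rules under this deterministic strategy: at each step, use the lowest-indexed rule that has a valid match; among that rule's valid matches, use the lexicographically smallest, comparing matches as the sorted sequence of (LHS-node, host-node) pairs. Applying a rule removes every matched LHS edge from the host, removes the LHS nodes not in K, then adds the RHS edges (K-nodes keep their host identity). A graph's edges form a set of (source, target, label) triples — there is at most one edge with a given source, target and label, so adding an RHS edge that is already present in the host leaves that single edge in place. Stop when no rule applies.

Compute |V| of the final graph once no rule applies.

Answer: 3

Rewrite trace:
[0] host  ⇒  6 nodes, 4 edges  {0-p->0 2-p->0 3-p->2 3-p->3}
[1] R0 @ {0↦0, 1↦3, 2↦1, 3↦4}  ⇒  5 nodes, 3 edges  {0-p->0 2-p->0 3-p->2}
[2] R3 @ {0↦2, 1↦0, 2↦3}  ⇒  3 nodes, 0 edges  {∅}
halt: no rule applies after step 2
NF nodes: {0:D, 1:D, 5:B}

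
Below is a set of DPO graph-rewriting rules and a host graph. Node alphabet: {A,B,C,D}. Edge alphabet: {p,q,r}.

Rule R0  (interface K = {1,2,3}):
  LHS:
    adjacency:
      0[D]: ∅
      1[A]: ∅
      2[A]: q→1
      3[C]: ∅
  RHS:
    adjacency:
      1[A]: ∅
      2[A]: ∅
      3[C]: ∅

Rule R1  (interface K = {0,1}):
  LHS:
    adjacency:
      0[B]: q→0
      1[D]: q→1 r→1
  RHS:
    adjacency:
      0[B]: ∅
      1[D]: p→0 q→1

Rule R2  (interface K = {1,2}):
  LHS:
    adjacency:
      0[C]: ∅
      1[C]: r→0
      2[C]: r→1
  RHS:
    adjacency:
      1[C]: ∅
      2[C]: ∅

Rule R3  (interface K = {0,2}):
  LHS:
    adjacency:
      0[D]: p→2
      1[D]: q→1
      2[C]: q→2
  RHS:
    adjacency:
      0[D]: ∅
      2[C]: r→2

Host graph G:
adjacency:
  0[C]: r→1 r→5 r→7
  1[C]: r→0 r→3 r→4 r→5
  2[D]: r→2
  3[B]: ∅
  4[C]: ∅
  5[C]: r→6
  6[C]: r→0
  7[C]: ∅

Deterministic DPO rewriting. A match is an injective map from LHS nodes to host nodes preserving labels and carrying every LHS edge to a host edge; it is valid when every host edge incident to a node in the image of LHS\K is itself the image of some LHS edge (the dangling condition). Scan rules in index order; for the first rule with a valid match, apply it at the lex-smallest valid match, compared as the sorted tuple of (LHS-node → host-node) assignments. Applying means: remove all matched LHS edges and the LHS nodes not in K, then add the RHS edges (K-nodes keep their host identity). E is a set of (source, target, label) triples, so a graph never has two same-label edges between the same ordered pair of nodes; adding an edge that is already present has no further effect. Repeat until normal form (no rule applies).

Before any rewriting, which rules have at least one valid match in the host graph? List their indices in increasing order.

Answer: [R2]

Derivation:
R0: no valid match — LHS pattern not found
R1: no valid match — LHS pattern not found
R2: 3 valid matches — {0↦4, 1↦1, 2↦0}, {0↦7, 1↦0, 2↦1}, {0↦7, 1↦0, 2↦6}
R3: no valid match — LHS pattern not found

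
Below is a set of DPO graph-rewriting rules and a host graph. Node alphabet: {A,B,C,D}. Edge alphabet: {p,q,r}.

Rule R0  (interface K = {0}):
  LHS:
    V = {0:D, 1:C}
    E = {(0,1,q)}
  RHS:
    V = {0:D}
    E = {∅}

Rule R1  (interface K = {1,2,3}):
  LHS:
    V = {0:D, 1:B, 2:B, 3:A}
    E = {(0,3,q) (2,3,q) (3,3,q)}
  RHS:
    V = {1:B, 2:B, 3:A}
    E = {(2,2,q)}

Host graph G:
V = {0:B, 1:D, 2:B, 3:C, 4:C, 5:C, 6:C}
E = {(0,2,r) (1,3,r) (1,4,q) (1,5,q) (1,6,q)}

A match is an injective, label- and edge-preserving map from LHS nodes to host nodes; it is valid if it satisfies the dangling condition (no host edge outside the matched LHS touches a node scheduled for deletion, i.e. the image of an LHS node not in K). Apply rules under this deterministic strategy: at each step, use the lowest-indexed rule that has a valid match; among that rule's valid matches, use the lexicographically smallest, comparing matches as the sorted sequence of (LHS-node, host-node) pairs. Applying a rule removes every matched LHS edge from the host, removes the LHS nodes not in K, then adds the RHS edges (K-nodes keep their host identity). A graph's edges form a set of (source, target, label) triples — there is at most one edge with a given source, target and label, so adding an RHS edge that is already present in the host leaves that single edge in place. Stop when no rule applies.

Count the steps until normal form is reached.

initial: |V|=7 |E|=5  E = 0-r->2 1-r->3 1-q->4 1-q->5 1-q->6
step 1: apply R0 at {0↦1, 1↦4}  → |V|=6 |E|=4  E = 0-r->2 1-r->3 1-q->5 1-q->6
step 2: apply R0 at {0↦1, 1↦5}  → |V|=5 |E|=3  E = 0-r->2 1-r->3 1-q->6
step 3: apply R0 at {0↦1, 1↦6}  → |V|=4 |E|=2  E = 0-r->2 1-r->3
final graph: no rule applies after step 3

Answer: 3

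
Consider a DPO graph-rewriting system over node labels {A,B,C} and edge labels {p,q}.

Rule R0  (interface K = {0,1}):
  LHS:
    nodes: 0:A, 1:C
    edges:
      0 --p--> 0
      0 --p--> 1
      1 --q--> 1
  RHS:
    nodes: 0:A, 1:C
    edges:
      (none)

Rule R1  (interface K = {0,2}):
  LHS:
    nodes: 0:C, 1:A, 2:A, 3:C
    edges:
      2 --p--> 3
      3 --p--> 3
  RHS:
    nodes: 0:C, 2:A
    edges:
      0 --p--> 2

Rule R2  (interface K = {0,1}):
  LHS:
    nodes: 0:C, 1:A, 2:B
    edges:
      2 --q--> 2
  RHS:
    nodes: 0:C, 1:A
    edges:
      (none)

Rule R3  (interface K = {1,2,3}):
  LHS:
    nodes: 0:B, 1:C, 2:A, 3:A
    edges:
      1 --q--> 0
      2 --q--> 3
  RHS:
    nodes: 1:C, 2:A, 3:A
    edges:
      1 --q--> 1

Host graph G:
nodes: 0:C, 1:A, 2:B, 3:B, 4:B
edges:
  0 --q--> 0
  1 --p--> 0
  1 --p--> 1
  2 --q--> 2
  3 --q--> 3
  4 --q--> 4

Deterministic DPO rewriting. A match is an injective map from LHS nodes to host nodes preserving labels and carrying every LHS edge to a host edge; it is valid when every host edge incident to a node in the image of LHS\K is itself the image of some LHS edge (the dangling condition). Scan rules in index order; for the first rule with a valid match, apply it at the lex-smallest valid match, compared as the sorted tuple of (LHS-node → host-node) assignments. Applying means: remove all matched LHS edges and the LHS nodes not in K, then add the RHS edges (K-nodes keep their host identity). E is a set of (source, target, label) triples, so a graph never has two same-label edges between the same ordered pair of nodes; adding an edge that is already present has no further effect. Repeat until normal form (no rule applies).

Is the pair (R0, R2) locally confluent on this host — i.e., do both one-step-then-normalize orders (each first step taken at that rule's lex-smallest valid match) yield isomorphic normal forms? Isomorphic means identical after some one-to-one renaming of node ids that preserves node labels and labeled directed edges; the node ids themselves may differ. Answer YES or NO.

Answer: YES

Rewrite trace:
branch R0-first: apply at {0↦1, 1↦0} → |E|=3, then 3 more step(s) → NF |V|=2 |E|=0 V={0:C, 1:A} E=∅
branch R2-first: apply at {0↦0, 1↦1, 2↦2} → |E|=5, then 3 more step(s) → NF |V|=2 |E|=0 V={0:C, 1:A} E=∅
graphs isomorphic (equal up to label-preserving node renaming)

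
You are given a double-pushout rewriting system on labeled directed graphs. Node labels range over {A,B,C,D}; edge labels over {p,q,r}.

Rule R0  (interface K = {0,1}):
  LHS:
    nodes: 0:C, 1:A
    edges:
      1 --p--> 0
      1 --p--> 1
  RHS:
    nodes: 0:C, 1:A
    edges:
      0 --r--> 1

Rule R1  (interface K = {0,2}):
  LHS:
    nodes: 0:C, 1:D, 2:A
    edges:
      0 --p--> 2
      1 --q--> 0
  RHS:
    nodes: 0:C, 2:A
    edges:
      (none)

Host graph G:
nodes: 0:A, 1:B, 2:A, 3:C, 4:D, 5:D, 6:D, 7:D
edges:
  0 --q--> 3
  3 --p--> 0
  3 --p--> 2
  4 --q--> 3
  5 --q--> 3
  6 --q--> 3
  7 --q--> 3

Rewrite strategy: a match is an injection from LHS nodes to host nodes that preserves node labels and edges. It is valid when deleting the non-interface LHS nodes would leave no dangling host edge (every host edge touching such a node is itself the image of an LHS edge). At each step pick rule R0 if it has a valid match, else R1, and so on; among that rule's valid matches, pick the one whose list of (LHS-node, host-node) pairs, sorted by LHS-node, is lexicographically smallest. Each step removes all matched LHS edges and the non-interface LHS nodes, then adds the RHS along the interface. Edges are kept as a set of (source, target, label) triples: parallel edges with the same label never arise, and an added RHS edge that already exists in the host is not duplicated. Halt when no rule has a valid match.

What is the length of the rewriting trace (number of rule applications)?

Answer: 2

Rewrite trace:
start.  V:8 E:7  edges: 0-q->3 3-p->0 3-p->2 4-q->3 5-q->3 6-q->3 7-q->3
1. fire R1 via {0↦3, 1↦4, 2↦0}  →  V:7 E:5  edges: 0-q->3 3-p->2 5-q->3 6-q->3 7-q->3
2. fire R1 via {0↦3, 1↦5, 2↦2}  →  V:6 E:3  edges: 0-q->3 6-q->3 7-q->3
final graph: no rule applies after step 2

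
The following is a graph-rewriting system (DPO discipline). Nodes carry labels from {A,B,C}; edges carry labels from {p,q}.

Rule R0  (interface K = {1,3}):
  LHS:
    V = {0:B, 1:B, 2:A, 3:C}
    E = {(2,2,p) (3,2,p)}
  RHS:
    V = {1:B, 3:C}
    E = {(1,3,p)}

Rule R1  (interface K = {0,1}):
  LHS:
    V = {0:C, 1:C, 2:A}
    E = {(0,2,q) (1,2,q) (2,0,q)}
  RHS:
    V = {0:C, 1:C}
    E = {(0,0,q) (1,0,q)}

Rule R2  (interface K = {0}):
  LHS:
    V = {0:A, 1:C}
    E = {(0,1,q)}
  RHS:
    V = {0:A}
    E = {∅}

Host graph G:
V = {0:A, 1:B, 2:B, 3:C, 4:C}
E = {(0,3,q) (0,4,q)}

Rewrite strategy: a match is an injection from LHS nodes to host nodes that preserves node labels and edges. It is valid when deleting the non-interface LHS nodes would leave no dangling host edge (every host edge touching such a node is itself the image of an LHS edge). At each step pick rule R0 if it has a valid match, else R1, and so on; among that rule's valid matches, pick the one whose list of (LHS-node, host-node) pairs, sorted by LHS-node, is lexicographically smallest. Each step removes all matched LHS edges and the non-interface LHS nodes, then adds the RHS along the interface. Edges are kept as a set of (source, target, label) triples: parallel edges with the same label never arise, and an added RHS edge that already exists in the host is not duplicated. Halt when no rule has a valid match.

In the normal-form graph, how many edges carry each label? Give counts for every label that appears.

initial: |V|=5 |E|=2  E = 0-q->3 0-q->4
step 1: apply R2 at {0↦0, 1↦3}  → |V|=4 |E|=1  E = 0-q->4
step 2: apply R2 at {0↦0, 1↦4}  → |V|=3 |E|=0  E = ∅
halt: no rule applies after step 2
NF edges: []

Answer: (no edges)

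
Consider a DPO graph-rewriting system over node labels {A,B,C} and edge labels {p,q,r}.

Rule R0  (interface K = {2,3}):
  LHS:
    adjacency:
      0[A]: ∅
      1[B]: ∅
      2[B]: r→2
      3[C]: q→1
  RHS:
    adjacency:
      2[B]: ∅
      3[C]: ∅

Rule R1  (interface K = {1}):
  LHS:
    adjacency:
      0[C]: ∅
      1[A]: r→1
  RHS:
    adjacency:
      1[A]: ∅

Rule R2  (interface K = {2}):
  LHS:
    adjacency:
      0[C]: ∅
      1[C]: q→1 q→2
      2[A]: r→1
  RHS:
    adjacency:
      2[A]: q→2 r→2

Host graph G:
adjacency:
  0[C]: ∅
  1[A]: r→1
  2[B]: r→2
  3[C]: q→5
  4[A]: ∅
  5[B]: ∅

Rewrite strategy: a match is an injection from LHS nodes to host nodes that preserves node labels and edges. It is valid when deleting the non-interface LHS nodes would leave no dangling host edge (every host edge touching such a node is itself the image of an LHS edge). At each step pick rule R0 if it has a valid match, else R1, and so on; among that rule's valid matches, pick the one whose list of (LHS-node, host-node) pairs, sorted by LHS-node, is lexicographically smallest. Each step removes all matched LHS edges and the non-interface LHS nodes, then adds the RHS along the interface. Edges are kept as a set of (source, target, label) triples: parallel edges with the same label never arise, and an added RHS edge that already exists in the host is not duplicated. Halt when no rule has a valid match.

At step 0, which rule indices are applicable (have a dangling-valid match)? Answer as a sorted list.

Answer: [R0,R1]

Derivation:
R0: 1 valid match — {0↦4, 1↦5, 2↦2, 3↦3}
R1: 1 valid match — {0↦0, 1↦1}
R2: no valid match — LHS pattern not found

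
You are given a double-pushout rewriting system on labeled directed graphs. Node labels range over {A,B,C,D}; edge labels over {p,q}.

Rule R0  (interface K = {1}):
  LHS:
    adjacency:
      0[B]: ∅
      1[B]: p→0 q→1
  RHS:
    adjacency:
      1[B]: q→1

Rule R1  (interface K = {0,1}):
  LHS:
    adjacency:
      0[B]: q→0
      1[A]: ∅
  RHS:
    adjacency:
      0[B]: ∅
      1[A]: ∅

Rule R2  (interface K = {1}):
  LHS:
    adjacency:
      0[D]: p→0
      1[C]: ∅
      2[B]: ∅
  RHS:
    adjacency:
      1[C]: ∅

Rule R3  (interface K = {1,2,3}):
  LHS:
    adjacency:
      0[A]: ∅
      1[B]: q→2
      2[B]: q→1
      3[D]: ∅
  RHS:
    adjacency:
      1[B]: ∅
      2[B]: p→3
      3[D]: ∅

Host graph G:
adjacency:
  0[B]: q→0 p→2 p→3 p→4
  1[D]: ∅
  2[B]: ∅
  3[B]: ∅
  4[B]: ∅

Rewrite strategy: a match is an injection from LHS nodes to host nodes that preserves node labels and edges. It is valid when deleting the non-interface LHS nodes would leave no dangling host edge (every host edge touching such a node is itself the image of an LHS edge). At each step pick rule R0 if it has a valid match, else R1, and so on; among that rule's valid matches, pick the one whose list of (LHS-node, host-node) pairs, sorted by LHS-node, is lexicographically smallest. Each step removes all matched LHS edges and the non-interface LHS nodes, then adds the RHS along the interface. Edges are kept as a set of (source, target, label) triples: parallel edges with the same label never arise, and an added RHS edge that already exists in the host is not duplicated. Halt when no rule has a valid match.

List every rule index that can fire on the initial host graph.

Answer: [R0]

Steps:
R0: 3 valid matches — {0↦2, 1↦0}, {0↦3, 1↦0}, {0↦4, 1↦0}
R1: no valid match — LHS pattern not found
R2: no valid match — LHS pattern not found
R3: no valid match — LHS pattern not found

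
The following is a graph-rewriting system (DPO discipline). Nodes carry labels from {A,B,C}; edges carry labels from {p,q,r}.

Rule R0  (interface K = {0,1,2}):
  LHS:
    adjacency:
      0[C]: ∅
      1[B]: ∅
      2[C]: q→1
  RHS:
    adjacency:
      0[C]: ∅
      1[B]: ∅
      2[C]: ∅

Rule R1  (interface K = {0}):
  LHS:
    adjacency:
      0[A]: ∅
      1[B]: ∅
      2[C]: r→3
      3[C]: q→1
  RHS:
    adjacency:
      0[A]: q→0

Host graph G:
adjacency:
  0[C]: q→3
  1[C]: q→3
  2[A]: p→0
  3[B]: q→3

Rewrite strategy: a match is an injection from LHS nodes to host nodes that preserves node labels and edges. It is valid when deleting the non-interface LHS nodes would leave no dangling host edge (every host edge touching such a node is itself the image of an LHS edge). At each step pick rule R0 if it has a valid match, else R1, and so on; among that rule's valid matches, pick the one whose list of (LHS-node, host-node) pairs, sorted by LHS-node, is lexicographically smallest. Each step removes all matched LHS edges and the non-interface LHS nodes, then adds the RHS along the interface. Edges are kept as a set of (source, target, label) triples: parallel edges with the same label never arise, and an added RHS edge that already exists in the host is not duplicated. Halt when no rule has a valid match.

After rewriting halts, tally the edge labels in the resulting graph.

[0] host  ⇒  4 nodes, 4 edges  {0-q->3 1-q->3 2-p->0 3-q->3}
[1] R0 @ {0↦0, 1↦3, 2↦1}  ⇒  4 nodes, 3 edges  {0-q->3 2-p->0 3-q->3}
[2] R0 @ {0↦1, 1↦3, 2↦0}  ⇒  4 nodes, 2 edges  {2-p->0 3-q->3}
final graph: no rule applies after step 2
NF edges: [(2, 0, 'p'), (3, 3, 'q')]

Answer: p:1 q:1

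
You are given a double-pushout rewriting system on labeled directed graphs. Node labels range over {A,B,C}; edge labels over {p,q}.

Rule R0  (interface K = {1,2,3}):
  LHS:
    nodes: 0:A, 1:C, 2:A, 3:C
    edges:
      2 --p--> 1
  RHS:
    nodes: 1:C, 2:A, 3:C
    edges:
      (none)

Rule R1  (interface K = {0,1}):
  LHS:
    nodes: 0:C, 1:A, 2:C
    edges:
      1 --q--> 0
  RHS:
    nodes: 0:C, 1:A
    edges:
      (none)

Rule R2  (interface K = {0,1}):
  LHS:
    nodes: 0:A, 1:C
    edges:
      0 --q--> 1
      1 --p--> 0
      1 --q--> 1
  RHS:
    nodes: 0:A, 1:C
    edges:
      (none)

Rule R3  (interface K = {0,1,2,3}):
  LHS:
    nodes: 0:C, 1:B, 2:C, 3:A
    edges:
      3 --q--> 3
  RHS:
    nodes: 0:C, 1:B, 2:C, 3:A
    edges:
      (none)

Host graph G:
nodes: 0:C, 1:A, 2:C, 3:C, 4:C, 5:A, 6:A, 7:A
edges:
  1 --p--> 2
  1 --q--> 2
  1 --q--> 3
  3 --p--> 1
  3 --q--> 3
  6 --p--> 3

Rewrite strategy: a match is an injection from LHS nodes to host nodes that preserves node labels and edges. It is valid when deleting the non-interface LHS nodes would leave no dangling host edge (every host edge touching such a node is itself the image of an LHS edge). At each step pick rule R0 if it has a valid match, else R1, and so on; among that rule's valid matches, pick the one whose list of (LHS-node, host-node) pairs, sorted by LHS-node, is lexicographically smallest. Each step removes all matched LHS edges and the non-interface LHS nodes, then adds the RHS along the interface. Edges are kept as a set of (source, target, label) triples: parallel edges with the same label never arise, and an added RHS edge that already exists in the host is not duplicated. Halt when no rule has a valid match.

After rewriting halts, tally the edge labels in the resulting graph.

Answer: p:1 q:1

Derivation:
initial: |V|=8 |E|=6  E = 1-p->2 1-q->2 1-q->3 3-p->1 3-q->3 6-p->3
step 1: apply R0 at {0↦5, 1↦2, 2↦1, 3↦0}  → |V|=7 |E|=5  E = 1-q->2 1-q->3 3-p->1 3-q->3 6-p->3
step 2: apply R0 at {0↦7, 1↦3, 2↦6, 3↦0}  → |V|=6 |E|=4  E = 1-q->2 1-q->3 3-p->1 3-q->3
step 3: apply R1 at {0↦2, 1↦1, 2↦0}  → |V|=5 |E|=3  E = 1-q->3 3-p->1 3-q->3
step 4: apply R1 at {0↦3, 1↦1, 2↦2}  → |V|=4 |E|=2  E = 3-p->1 3-q->3
final graph: no rule applies after step 4
NF edges: [(3, 1, 'p'), (3, 3, 'q')]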